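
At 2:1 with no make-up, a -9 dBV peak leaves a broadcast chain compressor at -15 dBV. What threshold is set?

Let T be the threshold. Output overshoot = (input overshoot)/R, so -15 − T = (-9 − T)/2.
2·(-15 − T) = -9 − T → 1·T = -30 − (-9) = -21.
T = -21/1 = -21 dBV.

-21 dBV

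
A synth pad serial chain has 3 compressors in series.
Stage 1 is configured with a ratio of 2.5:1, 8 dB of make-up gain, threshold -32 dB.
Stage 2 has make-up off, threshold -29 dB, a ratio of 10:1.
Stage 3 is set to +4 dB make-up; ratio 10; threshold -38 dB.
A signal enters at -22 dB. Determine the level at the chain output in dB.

-33.01 dB

Stage 1: 10 dB above -32 dB, reduced 2.5:1 to 4 dB above → -28 dB; +8 dB make-up → -20 dB.
Stage 2: -20 dB is 9 dB over -29 dB; at 10:1 that becomes 0.9 dB over, giving -28.1 dB.
Stage 3: overshoot 9.9 dB → 9.9/10 = 0.99 dB → -37.01 dB; +4 dB make-up → -33.01 dB.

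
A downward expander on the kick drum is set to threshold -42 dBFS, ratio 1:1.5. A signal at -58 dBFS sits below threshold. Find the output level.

-66 dBFS

Undershoot = (-42) − (-58) = 16 dB.
At 1:1.5, that expands to 24 dB under threshold.
Output = -42 − 24 = -66 dBFS.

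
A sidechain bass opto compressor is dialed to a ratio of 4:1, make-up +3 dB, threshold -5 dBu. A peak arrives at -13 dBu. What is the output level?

-10 dBu

-13 dBu is 8 dB below the -5 dBu threshold, so no gain reduction is applied.
Make-up gain adds 3 dB: -13 + 3 = -10 dBu.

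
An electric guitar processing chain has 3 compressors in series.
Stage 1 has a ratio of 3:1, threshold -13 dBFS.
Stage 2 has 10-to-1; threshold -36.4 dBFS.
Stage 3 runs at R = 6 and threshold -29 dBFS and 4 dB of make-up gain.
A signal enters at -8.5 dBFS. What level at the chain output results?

-29.91 dBFS

Stage 1: 4.5 dB above -13 dBFS, reduced 3:1 to 1.5 dB above → -11.5 dBFS.
Stage 2: overshoot 24.9 dB → 24.9/10 = 2.49 dB → -33.91 dBFS.
Stage 3: -33.91 dBFS is at or below the -29 dBFS threshold — no compression; make-up brings it to -29.91 dBFS.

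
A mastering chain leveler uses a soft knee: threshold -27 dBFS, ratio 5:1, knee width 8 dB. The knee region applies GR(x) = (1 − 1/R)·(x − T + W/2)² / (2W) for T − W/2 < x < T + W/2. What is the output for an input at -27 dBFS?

-27.8 dBFS

x − T + W/2 = -27 − (-27) + 4 = 4.
GR = (1 − 1/5) × 4² / 16 = 0.8 × 16 / 16 = 0.8 dB.
Output = -27 − 0.8 = -27.8 dBFS.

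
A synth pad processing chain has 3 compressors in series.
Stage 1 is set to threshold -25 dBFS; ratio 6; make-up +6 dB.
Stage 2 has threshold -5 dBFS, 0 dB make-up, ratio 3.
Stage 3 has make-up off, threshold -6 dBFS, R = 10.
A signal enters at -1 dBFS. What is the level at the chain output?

Stage 1: -1 dBFS is 24 dB over -25 dBFS; at 6:1 that becomes 4 dB over, giving -21 dBFS; +6 dB make-up → -15 dBFS.
Stage 2: below threshold (-15 ≤ -5); passes unchanged; output -15 dBFS.
Stage 3: -15 dBFS ≤ -6 dBFS, so stage 3 doesn't engage; output -15 dBFS.

-15 dBFS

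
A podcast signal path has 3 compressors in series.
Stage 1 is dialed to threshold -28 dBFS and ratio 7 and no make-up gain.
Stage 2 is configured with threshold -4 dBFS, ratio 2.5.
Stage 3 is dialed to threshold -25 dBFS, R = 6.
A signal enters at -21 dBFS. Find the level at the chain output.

-27 dBFS

Stage 1: overshoot 7 dB → 7/7 = 1 dB → -27 dBFS.
Stage 2: below threshold (-27 ≤ -4); passes unchanged; output -27 dBFS.
Stage 3: -27 dBFS is at or below the -25 dBFS threshold — no compression; output -27 dBFS.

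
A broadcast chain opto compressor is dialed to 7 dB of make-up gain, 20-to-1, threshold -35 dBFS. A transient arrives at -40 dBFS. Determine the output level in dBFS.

-33 dBFS

-40 dBFS is 5 dB below the -35 dBFS threshold, so no gain reduction is applied.
Make-up gain adds 7 dB: -40 + 7 = -33 dBFS.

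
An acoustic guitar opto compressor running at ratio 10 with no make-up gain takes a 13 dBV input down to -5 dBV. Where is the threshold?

-7 dBV

Input is 20 dB above T (since output overshoot × R = input overshoot: (-5 − T)·10 = 13 − T gives T = -7 dBV).
Check: -7 + (13 − (-7))/10 = -7 + 2 = -5 dBV. ✓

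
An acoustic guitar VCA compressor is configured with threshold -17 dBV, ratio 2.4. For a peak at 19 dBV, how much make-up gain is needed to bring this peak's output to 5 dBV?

Without make-up, output = threshold + overshoot/2.4 = -17 + 15 = -2 dBV.
Gap to target: 7 dB.

7 dB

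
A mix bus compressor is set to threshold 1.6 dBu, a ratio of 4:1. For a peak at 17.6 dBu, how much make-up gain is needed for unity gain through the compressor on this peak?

12 dB

Overshoot 16 dB → 16/4 = 4 dB after compression, so the compressed level is 1.6 + 4 = 5.6 dBu.
Make-up = target − compressed = 17.6 − 5.6 = 12 dB.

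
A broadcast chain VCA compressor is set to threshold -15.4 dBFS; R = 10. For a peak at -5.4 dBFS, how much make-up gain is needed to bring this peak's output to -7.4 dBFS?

The peak compresses to -15.4 + 10/10 = -14.4 dBFS.
To reach -7.4 dBFS requires -7.4 − (-14.4) = 7 dB of make-up.

7 dB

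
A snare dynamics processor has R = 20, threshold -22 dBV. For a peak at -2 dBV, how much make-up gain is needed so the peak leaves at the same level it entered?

Without make-up, output = threshold + overshoot/20 = -22 + 1 = -21 dBV.
Gap to target: 19 dB.

19 dB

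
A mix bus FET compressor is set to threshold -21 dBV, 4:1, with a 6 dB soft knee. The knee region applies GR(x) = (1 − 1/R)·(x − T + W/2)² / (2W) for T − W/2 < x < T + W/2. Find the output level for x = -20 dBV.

-21 dBV

x − T + W/2 = -20 − (-21) + 3 = 4.
GR = (1 − 1/4) × 4² / 12 = 0.75 × 16 / 12 = 1 dB.
Output = -20 − 1 = -21 dBV.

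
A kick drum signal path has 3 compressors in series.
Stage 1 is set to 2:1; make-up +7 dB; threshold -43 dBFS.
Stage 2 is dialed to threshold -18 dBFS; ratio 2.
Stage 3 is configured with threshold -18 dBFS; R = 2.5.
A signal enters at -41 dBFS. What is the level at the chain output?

-35 dBFS

Stage 1: 2 dB above -43 dBFS, reduced 2:1 to 1 dB above → -42 dBFS; +7 dB make-up → -35 dBFS.
Stage 2: -35 dBFS is at or below the -18 dBFS threshold — no compression; output -35 dBFS.
Stage 3: -35 dBFS ≤ -18 dBFS, so stage 3 doesn't engage; output -35 dBFS.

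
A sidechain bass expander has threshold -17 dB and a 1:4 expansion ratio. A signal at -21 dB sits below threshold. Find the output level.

-33 dB

The input is 4 dB below the -17 dB threshold.
A 1:4 expander multiplies undershoot by 4: 4 × 4 = 16 dB below threshold.
Output = -17 − 16 = -33 dB.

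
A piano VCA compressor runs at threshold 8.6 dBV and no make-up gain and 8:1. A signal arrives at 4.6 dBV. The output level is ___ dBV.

4.6 dBV

4.6 dBV is 4 dB below the 8.6 dBV threshold, so no gain reduction is applied.
Output = input = 4.6 dBV.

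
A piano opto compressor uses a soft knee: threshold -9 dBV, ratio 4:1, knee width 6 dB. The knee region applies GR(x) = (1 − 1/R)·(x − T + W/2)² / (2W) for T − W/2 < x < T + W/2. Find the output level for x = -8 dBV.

-9 dBV

x − T + W/2 = -8 − (-9) + 3 = 4.
GR = (1 − 1/4) × 4² / 12 = 0.75 × 16 / 12 = 1 dB.
Output = -8 − 1 = -9 dBV.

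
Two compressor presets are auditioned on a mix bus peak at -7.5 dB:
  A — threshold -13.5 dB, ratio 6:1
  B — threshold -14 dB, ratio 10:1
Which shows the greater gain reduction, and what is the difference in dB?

A: GR = 6 − 6/6 = 5 dB.
B: GR = 6.5 − 6.5/10 = 5.85 dB.
Difference: 0.85 dB in favour of B.

B, by 0.85 dB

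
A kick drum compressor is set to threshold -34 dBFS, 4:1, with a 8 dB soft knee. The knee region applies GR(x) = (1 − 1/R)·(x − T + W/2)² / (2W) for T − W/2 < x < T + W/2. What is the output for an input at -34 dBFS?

x − T + W/2 = -34 − (-34) + 4 = 4.
GR = (1 − 1/4) × 4² / 16 = 0.75 × 16 / 16 = 0.75 dB.
Output = -34 − 0.75 = -34.75 dBFS.

-34.75 dBFS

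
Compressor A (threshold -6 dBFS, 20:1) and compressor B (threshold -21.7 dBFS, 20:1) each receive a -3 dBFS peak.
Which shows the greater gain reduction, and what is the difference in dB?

A: 3 dB over, compressed to 0.15 dB over, so 2.85 dB of GR.
B: 18.7 dB over, compressed to 0.935 dB over, so 17.765 dB of GR.
B reduces 14.915 dB more.

B, by 14.915 dB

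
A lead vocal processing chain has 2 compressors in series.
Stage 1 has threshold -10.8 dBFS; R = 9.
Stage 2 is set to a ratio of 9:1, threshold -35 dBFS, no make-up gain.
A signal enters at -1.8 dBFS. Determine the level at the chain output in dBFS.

Stage 1: 9 dB above -10.8 dBFS, reduced 9:1 to 1 dB above → -9.8 dBFS.
Stage 2: overshoot 25.2 dB → 25.2/9 = 2.8 dB → -32.2 dBFS.

-32.2 dBFS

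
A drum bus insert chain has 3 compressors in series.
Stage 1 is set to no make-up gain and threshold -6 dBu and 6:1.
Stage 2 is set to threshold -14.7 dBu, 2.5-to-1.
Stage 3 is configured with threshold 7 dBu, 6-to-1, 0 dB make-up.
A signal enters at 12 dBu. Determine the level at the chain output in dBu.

Stage 1: 18 dB above -6 dBu, reduced 6:1 to 3 dB above → -3 dBu.
Stage 2: -3 dBu is 11.7 dB over -14.7 dBu; at 2.5:1 that becomes 4.68 dB over, giving -10.02 dBu.
Stage 3: below threshold (-10.02 ≤ 7); passes unchanged; output -10.02 dBu.

-10.02 dBu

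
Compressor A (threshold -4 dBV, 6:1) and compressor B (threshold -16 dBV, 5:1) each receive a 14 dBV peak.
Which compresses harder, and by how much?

A: overshoot 18 dB → output overshoot 3 dB → GR 15 dB.
B: overshoot 30 dB → output overshoot 6 dB → GR 24 dB.
Difference: 9 dB in favour of B.

B, by 9 dB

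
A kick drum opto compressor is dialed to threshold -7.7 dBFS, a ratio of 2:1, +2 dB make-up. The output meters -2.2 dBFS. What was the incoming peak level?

-0.7 dBFS

Remove make-up: -2.2 − 2 = -4.2 dBFS.
The compressed level sits -4.2 − (-7.7) = 3.5 dB over threshold.
Undo the ratio: input overshoot = 3.5 × 2 = 7 dB, giving input = -0.7 dBFS.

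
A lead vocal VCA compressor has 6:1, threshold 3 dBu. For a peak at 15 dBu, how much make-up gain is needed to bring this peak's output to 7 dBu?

2 dB

Without make-up, output = threshold + overshoot/6 = 3 + 2 = 5 dBu.
Gap to target: 2 dB.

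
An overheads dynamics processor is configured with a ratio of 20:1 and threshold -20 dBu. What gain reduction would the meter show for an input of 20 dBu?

38 dB

20 dBu exceeds the threshold by 40 dB.
At 20:1, output sits 40/20 = 2 dB above threshold.
GR = overshoot in − overshoot out = 40 − 2 = 38 dB.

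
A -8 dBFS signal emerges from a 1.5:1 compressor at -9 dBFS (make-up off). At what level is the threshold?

Let T be the threshold. Output overshoot = (input overshoot)/R, so -9 − T = (-8 − T)/1.5.
1.5·(-9 − T) = -8 − T → 0.5·T = -13.5 − (-8) = -5.5.
T = -5.5/0.5 = -11 dBFS.

-11 dBFS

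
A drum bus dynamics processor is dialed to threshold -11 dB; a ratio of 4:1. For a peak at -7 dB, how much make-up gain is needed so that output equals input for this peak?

3 dB

Without make-up, output = threshold + overshoot/4 = -11 + 1 = -10 dB.
Gap to target: 3 dB.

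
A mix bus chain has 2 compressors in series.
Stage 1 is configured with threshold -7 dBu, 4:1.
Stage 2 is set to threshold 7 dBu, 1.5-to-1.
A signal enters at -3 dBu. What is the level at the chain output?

-6 dBu

Stage 1: -3 dBu is 4 dB over -7 dBu; at 4:1 that becomes 1 dB over, giving -6 dBu.
Stage 2: -6 dBu is at or below the 7 dBu threshold — no compression; output -6 dBu.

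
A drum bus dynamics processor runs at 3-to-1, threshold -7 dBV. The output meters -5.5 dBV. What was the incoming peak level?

Post-compression overshoot = -5.5 − (-7) = 1.5 dB.
Before 3:1 compression the overshoot was 1.5 × 3 = 4.5 dB, so input = -7 + 4.5 = -2.5 dBV.

-2.5 dBV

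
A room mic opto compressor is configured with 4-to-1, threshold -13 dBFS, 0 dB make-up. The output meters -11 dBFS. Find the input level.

Post-compression overshoot = -11 − (-13) = 2 dB.
Before 4:1 compression the overshoot was 2 × 4 = 8 dB, so input = -13 + 8 = -5 dBFS.

-5 dBFS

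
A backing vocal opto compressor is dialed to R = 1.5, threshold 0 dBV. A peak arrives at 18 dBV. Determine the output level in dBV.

18 dBV sits 18 dB over threshold.
1.5:1 compression reduces that to 18/1.5 = 12 dB over.
Output = 0 + 12 = 12 dBV.

12 dBV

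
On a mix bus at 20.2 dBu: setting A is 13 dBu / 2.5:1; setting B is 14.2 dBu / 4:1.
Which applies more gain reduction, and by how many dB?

B, by 0.18 dB

A: 7.2 dB over, compressed to 2.88 dB over, so 4.32 dB of GR.
B: 6 dB over, compressed to 1.5 dB over, so 4.5 dB of GR.
Difference: 0.18 dB in favour of B.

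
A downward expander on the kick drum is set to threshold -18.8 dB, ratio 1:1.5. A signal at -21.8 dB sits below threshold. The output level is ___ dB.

-23.3 dB

Below threshold, a 1:1.5 expander applies gain = (1.5−1)×(T − x) of attenuation.
(1.5−1) × 3 = 1.5 dB, so output = -21.8 − 1.5 = -23.3 dB.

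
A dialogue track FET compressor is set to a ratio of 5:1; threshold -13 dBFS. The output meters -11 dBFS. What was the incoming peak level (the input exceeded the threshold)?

Post-compression overshoot = -11 − (-13) = 2 dB.
Undo the ratio: input overshoot = 2 × 5 = 10 dB, giving input = -3 dBFS.

-3 dBFS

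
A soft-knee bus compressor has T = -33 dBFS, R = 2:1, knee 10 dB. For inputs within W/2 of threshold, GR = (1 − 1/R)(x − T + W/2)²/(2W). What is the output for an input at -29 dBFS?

x − T + W/2 = -29 − (-33) + 5 = 9.
GR = (1 − 1/2) × 9² / 20 = 0.5 × 81 / 20 = 2.025 dB.
Output = -29 − 2.025 = -31.025 dBFS.

-31.025 dBFS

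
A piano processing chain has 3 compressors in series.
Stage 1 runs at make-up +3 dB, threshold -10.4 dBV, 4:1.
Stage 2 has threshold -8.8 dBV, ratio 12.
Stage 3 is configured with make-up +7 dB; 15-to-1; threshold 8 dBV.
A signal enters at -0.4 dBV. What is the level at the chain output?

Stage 1: -0.4 dBV is 10 dB over -10.4 dBV; at 4:1 that becomes 2.5 dB over, giving -7.9 dBV; +3 dB make-up → -4.9 dBV.
Stage 2: overshoot 3.9 dB → 3.9/12 = 0.325 dB → -8.475 dBV.
Stage 3: below threshold (-8.475 ≤ 8); passes unchanged; make-up brings it to -1.475 dBV.

-1.475 dBV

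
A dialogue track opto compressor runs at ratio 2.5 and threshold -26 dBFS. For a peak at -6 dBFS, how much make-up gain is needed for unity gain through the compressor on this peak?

Overshoot 20 dB → 20/2.5 = 8 dB after compression, so the compressed level is -26 + 8 = -18 dBFS.
Make-up = target − compressed = -6 − (-18) = 12 dB.

12 dB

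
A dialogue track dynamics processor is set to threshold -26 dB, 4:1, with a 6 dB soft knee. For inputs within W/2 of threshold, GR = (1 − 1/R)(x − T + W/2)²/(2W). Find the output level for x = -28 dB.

-28.0625 dB

x − T + W/2 = -28 − (-26) + 3 = 1.
GR = (1 − 1/4) × 1² / 12 = 0.75 × 1 / 12 = 0.0625 dB.
Output = -28 − 0.0625 = -28.0625 dB.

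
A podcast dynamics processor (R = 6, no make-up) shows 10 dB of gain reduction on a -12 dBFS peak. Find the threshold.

Input is 12 dB above T (since output overshoot × R = input overshoot: (-22 − T)·6 = -12 − T gives T = -24 dBFS).
Check: -24 + (-12 − (-24))/6 = -24 + 2 = -22 dBFS. ✓

-24 dBFS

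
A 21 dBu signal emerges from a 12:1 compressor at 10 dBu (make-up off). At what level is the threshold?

Input is 12 dB above T (since output overshoot × R = input overshoot: (10 − T)·12 = 21 − T gives T = 9 dBu).
Check: 9 + (21 − 9)/12 = 9 + 1 = 10 dBu. ✓

9 dBu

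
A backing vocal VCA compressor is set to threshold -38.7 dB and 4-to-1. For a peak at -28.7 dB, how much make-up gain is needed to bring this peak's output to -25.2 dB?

11 dB

Without make-up, output = threshold + overshoot/4 = -38.7 + 2.5 = -36.2 dB.
Gap to target: 11 dB.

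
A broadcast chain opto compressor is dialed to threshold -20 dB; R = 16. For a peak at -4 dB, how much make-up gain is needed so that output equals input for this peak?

15 dB

The peak compresses to -20 + 16/16 = -19 dB.
To reach -4 dB requires -4 − (-19) = 15 dB of make-up.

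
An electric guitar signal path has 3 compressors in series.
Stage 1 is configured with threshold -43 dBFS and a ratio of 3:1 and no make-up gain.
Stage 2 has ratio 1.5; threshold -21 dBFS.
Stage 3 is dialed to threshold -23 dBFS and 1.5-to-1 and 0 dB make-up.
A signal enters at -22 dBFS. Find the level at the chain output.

-36 dBFS

Stage 1: -22 dBFS is 21 dB over -43 dBFS; at 3:1 that becomes 7 dB over, giving -36 dBFS.
Stage 2: below threshold (-36 ≤ -21); passes unchanged; output -36 dBFS.
Stage 3: below threshold (-36 ≤ -23); passes unchanged; output -36 dBFS.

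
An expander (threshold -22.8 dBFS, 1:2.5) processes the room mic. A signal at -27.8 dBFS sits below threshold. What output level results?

Below threshold, a 1:2.5 expander applies gain = (2.5−1)×(T − x) of attenuation.
(2.5−1) × 5 = 7.5 dB, so output = -27.8 − 7.5 = -35.3 dBFS.

-35.3 dBFS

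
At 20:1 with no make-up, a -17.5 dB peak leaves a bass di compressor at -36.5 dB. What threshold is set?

-37.5 dB

Let T be the threshold. Output overshoot = (input overshoot)/R, so -36.5 − T = (-17.5 − T)/20.
20·(-36.5 − T) = -17.5 − T → 19·T = -730 − (-17.5) = -712.5.
T = -712.5/19 = -37.5 dB.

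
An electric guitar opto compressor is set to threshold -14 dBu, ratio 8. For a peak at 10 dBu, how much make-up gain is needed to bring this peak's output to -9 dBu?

2 dB

Overshoot 24 dB → 24/8 = 3 dB after compression, so the compressed level is -14 + 3 = -11 dBu.
Make-up = target − compressed = -9 − (-11) = 2 dB.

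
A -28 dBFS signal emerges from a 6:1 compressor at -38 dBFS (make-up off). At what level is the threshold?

-40 dBFS

Gain reduction = -28 − (-38) = 10 dB; output overshoot = GR / (R − 1) = 10 / 5 = 2 dB.
Threshold = output − output overshoot = -38 − 2 = -40 dBFS.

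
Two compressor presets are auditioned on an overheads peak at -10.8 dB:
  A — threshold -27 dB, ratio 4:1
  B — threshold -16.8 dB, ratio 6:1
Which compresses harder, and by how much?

A, by 7.15 dB

A: 16.2 dB over, compressed to 4.05 dB over, so 12.15 dB of GR.
B: 6 dB over, compressed to 1 dB over, so 5 dB of GR.
A reduces 7.15 dB more.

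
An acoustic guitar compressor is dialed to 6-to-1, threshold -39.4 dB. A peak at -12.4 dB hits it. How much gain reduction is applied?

22.5 dB

The signal is 27 dB above threshold.
At 6:1, output sits 27/6 = 4.5 dB above threshold.
Gain reduction = 27 − 4.5 = 22.5 dB.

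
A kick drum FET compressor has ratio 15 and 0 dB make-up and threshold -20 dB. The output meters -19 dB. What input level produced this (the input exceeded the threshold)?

The compressed level sits -19 − (-20) = 1 dB over threshold.
Before 15:1 compression the overshoot was 1 × 15 = 15 dB, so input = -20 + 15 = -5 dB.

-5 dB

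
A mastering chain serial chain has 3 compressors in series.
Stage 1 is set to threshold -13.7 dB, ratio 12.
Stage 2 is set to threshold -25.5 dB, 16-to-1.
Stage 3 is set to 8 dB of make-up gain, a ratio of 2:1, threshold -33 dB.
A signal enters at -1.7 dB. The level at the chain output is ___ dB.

Stage 1: overshoot 12 dB → 12/12 = 1 dB → -12.7 dB.
Stage 2: 12.8 dB above -25.5 dB, reduced 16:1 to 0.8 dB above → -24.7 dB.
Stage 3: 8.3 dB above -33 dB, reduced 2:1 to 4.15 dB above → -28.85 dB; +8 dB make-up → -20.85 dB.

-20.85 dB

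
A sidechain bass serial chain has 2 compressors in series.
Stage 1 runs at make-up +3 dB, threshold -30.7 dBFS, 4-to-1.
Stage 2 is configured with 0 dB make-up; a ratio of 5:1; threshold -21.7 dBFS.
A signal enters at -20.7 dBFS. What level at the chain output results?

-25.2 dBFS

Stage 1: overshoot 10 dB → 10/4 = 2.5 dB → -28.2 dBFS; +3 dB make-up → -25.2 dBFS.
Stage 2: -25.2 dBFS ≤ -21.7 dBFS, so stage 2 doesn't engage; output -25.2 dBFS.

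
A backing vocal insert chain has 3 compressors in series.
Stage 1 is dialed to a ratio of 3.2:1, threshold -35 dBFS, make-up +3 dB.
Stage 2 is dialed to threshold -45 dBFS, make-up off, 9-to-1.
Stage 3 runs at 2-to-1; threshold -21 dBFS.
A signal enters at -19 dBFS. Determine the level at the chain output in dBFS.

-43 dBFS

Stage 1: overshoot 16 dB → 16/3.2 = 5 dB → -30 dBFS; +3 dB make-up → -27 dBFS.
Stage 2: 18 dB above -45 dBFS, reduced 9:1 to 2 dB above → -43 dBFS.
Stage 3: below threshold (-43 ≤ -21); passes unchanged; output -43 dBFS.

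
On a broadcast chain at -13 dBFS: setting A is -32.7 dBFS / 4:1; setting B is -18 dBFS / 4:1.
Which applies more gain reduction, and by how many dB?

A: 19.7 dB over, compressed to 4.925 dB over, so 14.775 dB of GR.
B: 5 dB over, compressed to 1.25 dB over, so 3.75 dB of GR.
A applies 11.025 dB more gain reduction.

A, by 11.025 dB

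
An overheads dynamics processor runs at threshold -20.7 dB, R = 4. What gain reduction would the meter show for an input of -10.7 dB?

7.5 dB

Overshoot = -10.7 − (-20.7) = 10 dB.
After 4:1 compression the overshoot becomes 10/4 = 2.5 dB.
Gain reduction = 10 − 2.5 = 7.5 dB.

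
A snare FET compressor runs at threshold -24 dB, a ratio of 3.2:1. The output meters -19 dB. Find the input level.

-8 dB

The compressed level sits -19 − (-24) = 5 dB over threshold.
Input overshoot = R × output overshoot = 16 dB → input = -24 + 16 = -8 dB.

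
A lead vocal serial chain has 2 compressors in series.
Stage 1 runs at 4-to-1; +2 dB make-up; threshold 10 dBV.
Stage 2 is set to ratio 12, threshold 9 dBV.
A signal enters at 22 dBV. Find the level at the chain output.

9.5 dBV

Stage 1: 12 dB above 10 dBV, reduced 4:1 to 3 dB above → 13 dBV; +2 dB make-up → 15 dBV.
Stage 2: 6 dB above 9 dBV, reduced 12:1 to 0.5 dB above → 9.5 dBV.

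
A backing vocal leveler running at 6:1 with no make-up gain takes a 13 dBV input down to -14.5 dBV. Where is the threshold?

Input is 33 dB above T (since output overshoot × R = input overshoot: (-14.5 − T)·6 = 13 − T gives T = -20 dBV).
Check: -20 + (13 − (-20))/6 = -20 + 5.5 = -14.5 dBV. ✓

-20 dBV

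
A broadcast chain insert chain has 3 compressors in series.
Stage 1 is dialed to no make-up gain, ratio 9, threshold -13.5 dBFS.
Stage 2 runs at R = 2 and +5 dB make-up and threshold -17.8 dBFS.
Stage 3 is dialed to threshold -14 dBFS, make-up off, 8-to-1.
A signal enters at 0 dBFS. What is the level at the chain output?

-13.4875 dBFS

Stage 1: overshoot 13.5 dB → 13.5/9 = 1.5 dB → -12 dBFS.
Stage 2: -12 dBFS is 5.8 dB over -17.8 dBFS; at 2:1 that becomes 2.9 dB over, giving -14.9 dBFS; +5 dB make-up → -9.9 dBFS.
Stage 3: overshoot 4.1 dB → 4.1/8 = 0.5125 dB → -13.4875 dBFS.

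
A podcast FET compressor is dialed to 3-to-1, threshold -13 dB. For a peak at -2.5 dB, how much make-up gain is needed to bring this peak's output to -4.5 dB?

The peak compresses to -13 + 10.5/3 = -9.5 dB.
To reach -4.5 dB requires -4.5 − (-9.5) = 5 dB of make-up.

5 dB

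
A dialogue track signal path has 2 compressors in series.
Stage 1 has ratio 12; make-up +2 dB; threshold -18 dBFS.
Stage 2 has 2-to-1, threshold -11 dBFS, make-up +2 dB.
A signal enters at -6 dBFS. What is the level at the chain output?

Stage 1: -6 dBFS is 12 dB over -18 dBFS; at 12:1 that becomes 1 dB over, giving -17 dBFS; +2 dB make-up → -15 dBFS.
Stage 2: -15 dBFS ≤ -11 dBFS, so stage 2 doesn't engage; make-up brings it to -13 dBFS.

-13 dBFS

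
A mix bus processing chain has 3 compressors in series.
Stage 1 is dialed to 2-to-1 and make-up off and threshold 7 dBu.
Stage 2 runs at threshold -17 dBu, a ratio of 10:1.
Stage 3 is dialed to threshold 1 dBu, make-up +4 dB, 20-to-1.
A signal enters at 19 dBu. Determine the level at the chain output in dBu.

Stage 1: 19 dBu is 12 dB over 7 dBu; at 2:1 that becomes 6 dB over, giving 13 dBu.
Stage 2: overshoot 30 dB → 30/10 = 3 dB → -14 dBu.
Stage 3: -14 dBu is at or below the 1 dBu threshold — no compression; make-up brings it to -10 dBu.

-10 dBu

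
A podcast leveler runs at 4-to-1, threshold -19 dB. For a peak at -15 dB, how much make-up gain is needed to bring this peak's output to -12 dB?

6 dB

Overshoot 4 dB → 4/4 = 1 dB after compression, so the compressed level is -19 + 1 = -18 dB.
Make-up = target − compressed = -12 − (-18) = 6 dB.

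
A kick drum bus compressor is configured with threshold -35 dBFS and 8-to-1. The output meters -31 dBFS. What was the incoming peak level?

Post-compression overshoot = -31 − (-35) = 4 dB.
Input overshoot = R × output overshoot = 32 dB → input = -35 + 32 = -3 dBFS.

-3 dBFS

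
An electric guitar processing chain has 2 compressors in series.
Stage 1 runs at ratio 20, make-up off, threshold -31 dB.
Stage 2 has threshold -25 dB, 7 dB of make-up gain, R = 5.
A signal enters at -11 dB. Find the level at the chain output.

Stage 1: -11 dB is 20 dB over -31 dB; at 20:1 that becomes 1 dB over, giving -30 dB.
Stage 2: below threshold (-30 ≤ -25); passes unchanged; make-up brings it to -23 dB.

-23 dB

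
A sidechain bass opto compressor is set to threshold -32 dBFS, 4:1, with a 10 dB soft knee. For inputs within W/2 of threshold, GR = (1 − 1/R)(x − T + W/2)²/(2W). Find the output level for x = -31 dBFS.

x − T + W/2 = -31 − (-32) + 5 = 6.
GR = (1 − 1/4) × 6² / 20 = 0.75 × 36 / 20 = 1.35 dB.
Output = -31 − 1.35 = -32.35 dBFS.

-32.35 dBFS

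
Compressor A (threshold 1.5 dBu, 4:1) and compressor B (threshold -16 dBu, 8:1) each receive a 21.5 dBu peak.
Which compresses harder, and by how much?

B, by 17.8125 dB

A: 20 dB over, compressed to 5 dB over, so 15 dB of GR.
B: 37.5 dB over, compressed to 4.6875 dB over, so 32.8125 dB of GR.
B reduces 17.8125 dB more.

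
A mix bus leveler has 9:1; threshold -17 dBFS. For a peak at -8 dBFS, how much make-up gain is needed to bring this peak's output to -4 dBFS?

Overshoot 9 dB → 9/9 = 1 dB after compression, so the compressed level is -17 + 1 = -16 dBFS.
Make-up = target − compressed = -4 − (-16) = 12 dB.

12 dB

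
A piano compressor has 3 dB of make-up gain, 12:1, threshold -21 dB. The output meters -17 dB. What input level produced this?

Before make-up, the level was -17 − 3 = -20 dB.
Post-compression overshoot = -20 − (-21) = 1 dB.
Input overshoot = R × output overshoot = 12 dB → input = -21 + 12 = -9 dB.

-9 dB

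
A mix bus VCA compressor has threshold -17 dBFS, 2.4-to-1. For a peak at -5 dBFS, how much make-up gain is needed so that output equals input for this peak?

Overshoot 12 dB → 12/2.4 = 5 dB after compression, so the compressed level is -17 + 5 = -12 dBFS.
Make-up = target − compressed = -5 − (-12) = 7 dB.

7 dB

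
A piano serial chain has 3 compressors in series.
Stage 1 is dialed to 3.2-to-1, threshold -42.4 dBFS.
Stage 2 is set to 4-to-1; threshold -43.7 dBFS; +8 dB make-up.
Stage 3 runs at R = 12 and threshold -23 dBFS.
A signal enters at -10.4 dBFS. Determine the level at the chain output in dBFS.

-32.875 dBFS

Stage 1: overshoot 32 dB → 32/3.2 = 10 dB → -32.4 dBFS.
Stage 2: overshoot 11.3 dB → 11.3/4 = 2.825 dB → -40.875 dBFS; +8 dB make-up → -32.875 dBFS.
Stage 3: -32.875 dBFS is at or below the -23 dBFS threshold — no compression; output -32.875 dBFS.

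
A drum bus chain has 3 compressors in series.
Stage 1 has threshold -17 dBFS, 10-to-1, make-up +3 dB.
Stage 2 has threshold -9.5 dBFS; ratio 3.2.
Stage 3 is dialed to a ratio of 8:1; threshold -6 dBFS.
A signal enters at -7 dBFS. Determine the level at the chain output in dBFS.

-13 dBFS

Stage 1: 10 dB above -17 dBFS, reduced 10:1 to 1 dB above → -16 dBFS; +3 dB make-up → -13 dBFS.
Stage 2: -13 dBFS is at or below the -9.5 dBFS threshold — no compression; output -13 dBFS.
Stage 3: -13 dBFS ≤ -6 dBFS, so stage 3 doesn't engage; output -13 dBFS.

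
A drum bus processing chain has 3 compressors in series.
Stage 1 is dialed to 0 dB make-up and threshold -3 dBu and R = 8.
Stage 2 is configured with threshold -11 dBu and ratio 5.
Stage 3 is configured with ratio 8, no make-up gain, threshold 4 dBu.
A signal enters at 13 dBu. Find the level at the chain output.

-9 dBu

Stage 1: overshoot 16 dB → 16/8 = 2 dB → -1 dBu.
Stage 2: 10 dB above -11 dBu, reduced 5:1 to 2 dB above → -9 dBu.
Stage 3: below threshold (-9 ≤ 4); passes unchanged; output -9 dBu.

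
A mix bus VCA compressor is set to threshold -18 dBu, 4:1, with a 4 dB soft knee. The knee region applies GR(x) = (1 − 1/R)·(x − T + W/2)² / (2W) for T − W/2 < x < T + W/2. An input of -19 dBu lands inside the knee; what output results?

x − T + W/2 = -19 − (-18) + 2 = 1.
GR = (1 − 1/4) × 1² / 8 = 0.75 × 1 / 8 = 0.09375 dB.
Output = -19 − 0.09375 = -19.09375 dBu.

-19.09375 dBu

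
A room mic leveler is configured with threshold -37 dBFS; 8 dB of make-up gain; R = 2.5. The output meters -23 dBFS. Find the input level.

Remove make-up: -23 − 8 = -31 dBFS.
The compressed level sits -31 − (-37) = 6 dB over threshold.
Undo the ratio: input overshoot = 6 × 2.5 = 15 dB, giving input = -22 dBFS.

-22 dBFS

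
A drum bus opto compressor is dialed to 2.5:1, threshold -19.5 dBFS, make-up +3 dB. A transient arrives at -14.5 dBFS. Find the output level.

-14.5 dBFS sits 5 dB over threshold.
2.5:1 compression reduces that to 5/2.5 = 2 dB over.
Output = -19.5 + 2 = -17.5 dBFS; make-up adds 3 dB, giving -14.5 dBFS.

-14.5 dBFS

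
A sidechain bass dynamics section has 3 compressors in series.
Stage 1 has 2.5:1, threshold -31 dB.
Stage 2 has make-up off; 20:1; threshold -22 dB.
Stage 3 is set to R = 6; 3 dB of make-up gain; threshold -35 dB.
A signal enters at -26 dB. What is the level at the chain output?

Stage 1: overshoot 5 dB → 5/2.5 = 2 dB → -29 dB.
Stage 2: -29 dB ≤ -22 dB, so stage 2 doesn't engage; output -29 dB.
Stage 3: -29 dB is 6 dB over -35 dB; at 6:1 that becomes 1 dB over, giving -34 dB; +3 dB make-up → -31 dB.

-31 dB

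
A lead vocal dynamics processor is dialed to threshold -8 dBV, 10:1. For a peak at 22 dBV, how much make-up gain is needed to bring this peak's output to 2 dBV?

Without make-up, output = threshold + overshoot/10 = -8 + 3 = -5 dBV.
Gap to target: 7 dB.

7 dB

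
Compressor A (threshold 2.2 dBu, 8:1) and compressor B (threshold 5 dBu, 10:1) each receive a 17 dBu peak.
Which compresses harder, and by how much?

A: GR = 14.8 − 14.8/8 = 12.95 dB.
B: GR = 12 − 12/10 = 10.8 dB.
A reduces 2.15 dB more.

A, by 2.15 dB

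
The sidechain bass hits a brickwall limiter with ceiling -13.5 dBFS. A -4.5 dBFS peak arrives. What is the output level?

At ∞:1, everything above -13.5 dBFS is held at the ceiling.

-13.5 dBFS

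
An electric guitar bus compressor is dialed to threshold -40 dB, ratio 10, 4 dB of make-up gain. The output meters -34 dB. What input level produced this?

Stripping the +4 dB make-up gives -38 dB at the gain stage.
Post-compression overshoot = -38 − (-40) = 2 dB.
Undo the ratio: input overshoot = 2 × 10 = 20 dB, giving input = -20 dB.

-20 dB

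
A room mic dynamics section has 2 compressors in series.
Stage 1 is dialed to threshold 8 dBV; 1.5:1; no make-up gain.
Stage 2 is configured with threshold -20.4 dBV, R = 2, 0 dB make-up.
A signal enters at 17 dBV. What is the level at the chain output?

Stage 1: overshoot 9 dB → 9/1.5 = 6 dB → 14 dBV.
Stage 2: 34.4 dB above -20.4 dBV, reduced 2:1 to 17.2 dB above → -3.2 dBV.

-3.2 dBV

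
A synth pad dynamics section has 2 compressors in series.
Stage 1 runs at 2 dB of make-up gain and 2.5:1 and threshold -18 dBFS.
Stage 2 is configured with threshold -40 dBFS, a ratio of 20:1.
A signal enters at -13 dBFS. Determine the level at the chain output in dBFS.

-38.7 dBFS

Stage 1: overshoot 5 dB → 5/2.5 = 2 dB → -16 dBFS; +2 dB make-up → -14 dBFS.
Stage 2: overshoot 26 dB → 26/20 = 1.3 dB → -38.7 dBFS.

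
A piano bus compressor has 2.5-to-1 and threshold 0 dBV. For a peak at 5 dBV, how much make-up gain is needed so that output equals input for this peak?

Overshoot 5 dB → 5/2.5 = 2 dB after compression, so the compressed level is 0 + 2 = 2 dBV.
Make-up = target − compressed = 5 − 2 = 3 dB.

3 dB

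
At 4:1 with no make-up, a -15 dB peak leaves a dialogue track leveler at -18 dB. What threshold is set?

Let T be the threshold. Output overshoot = (input overshoot)/R, so -18 − T = (-15 − T)/4.
4·(-18 − T) = -15 − T → 3·T = -72 − (-15) = -57.
T = -57/3 = -19 dB.

-19 dB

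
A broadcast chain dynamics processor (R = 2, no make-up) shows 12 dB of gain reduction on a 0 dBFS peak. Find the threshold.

Let T be the threshold. Output overshoot = (input overshoot)/R, so -12 − T = (0 − T)/2.
2·(-12 − T) = 0 − T → 1·T = -24 − 0 = -24.
T = -24/1 = -24 dBFS.

-24 dBFS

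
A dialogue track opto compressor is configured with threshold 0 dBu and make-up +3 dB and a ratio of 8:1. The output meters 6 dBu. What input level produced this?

Remove make-up: 6 − 3 = 3 dBu.
The compressed level sits 3 − 0 = 3 dB over threshold.
Input overshoot = R × output overshoot = 24 dB → input = 0 + 24 = 24 dBu.

24 dBu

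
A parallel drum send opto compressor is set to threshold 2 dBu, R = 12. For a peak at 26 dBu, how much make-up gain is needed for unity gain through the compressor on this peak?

Without make-up, output = threshold + overshoot/12 = 2 + 2 = 4 dBu.
Gap to target: 22 dB.

22 dB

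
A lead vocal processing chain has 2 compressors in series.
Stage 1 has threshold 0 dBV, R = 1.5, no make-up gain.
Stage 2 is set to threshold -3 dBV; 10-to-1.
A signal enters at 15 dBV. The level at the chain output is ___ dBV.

Stage 1: 15 dB above 0 dBV, reduced 1.5:1 to 10 dB above → 10 dBV.
Stage 2: 13 dB above -3 dBV, reduced 10:1 to 1.3 dB above → -1.7 dBV.

-1.7 dBV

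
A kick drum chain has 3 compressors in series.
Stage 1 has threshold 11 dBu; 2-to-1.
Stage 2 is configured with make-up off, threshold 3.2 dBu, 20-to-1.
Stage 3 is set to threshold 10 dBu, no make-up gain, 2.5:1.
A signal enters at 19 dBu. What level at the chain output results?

3.79 dBu

Stage 1: overshoot 8 dB → 8/2 = 4 dB → 15 dBu.
Stage 2: overshoot 11.8 dB → 11.8/20 = 0.59 dB → 3.79 dBu.
Stage 3: below threshold (3.79 ≤ 10); passes unchanged; output 3.79 dBu.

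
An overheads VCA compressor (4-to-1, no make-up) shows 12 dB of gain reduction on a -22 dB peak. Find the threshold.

Input is 16 dB above T (since output overshoot × R = input overshoot: (-34 − T)·4 = -22 − T gives T = -38 dB).
Check: -38 + (-22 − (-38))/4 = -38 + 4 = -34 dB. ✓

-38 dB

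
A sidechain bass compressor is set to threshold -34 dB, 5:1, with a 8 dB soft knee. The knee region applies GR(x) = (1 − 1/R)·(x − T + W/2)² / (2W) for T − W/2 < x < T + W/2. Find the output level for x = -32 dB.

-33.8 dB

x − T + W/2 = -32 − (-34) + 4 = 6.
GR = (1 − 1/5) × 6² / 16 = 0.8 × 36 / 16 = 1.8 dB.
Output = -32 − 1.8 = -33.8 dB.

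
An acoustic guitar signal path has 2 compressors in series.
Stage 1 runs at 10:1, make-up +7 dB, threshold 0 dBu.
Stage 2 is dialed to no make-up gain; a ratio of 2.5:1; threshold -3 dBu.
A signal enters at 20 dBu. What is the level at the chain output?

Stage 1: 20 dB above 0 dBu, reduced 10:1 to 2 dB above → 2 dBu; +7 dB make-up → 9 dBu.
Stage 2: 12 dB above -3 dBu, reduced 2.5:1 to 4.8 dB above → 1.8 dBu.

1.8 dBu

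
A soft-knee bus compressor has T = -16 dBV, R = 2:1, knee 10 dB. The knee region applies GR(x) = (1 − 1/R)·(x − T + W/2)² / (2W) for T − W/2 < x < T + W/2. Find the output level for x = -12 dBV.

x − T + W/2 = -12 − (-16) + 5 = 9.
GR = (1 − 1/2) × 9² / 20 = 0.5 × 81 / 20 = 2.025 dB.
Output = -12 − 2.025 = -14.025 dBV.

-14.025 dBV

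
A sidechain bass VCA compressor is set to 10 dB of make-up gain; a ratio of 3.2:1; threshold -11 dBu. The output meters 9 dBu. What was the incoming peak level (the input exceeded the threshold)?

Before make-up, the level was 9 − 10 = -1 dBu.
Post-compression overshoot = -1 − (-11) = 10 dB.
Before 3.2:1 compression the overshoot was 10 × 3.2 = 32 dB, so input = -11 + 32 = 21 dBu.

21 dBu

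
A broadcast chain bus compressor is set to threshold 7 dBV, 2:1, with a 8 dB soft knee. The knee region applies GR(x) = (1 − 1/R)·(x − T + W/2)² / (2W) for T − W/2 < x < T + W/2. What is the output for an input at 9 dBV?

x − T + W/2 = 9 − 7 + 4 = 6.
GR = (1 − 1/2) × 6² / 16 = 0.5 × 36 / 16 = 1.125 dB.
Output = 9 − 1.125 = 7.875 dBV.

7.875 dBV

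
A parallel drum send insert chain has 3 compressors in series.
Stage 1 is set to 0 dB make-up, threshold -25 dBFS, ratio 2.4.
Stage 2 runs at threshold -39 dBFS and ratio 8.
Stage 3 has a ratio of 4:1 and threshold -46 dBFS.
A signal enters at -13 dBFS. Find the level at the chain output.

Stage 1: 12 dB above -25 dBFS, reduced 2.4:1 to 5 dB above → -20 dBFS.
Stage 2: -20 dBFS is 19 dB over -39 dBFS; at 8:1 that becomes 2.375 dB over, giving -36.625 dBFS.
Stage 3: -36.625 dBFS is 9.375 dB over -46 dBFS; at 4:1 that becomes 2.34375 dB over, giving -43.65625 dBFS.

-43.65625 dBFS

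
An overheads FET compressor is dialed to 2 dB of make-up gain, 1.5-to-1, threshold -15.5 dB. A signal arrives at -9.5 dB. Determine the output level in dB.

The input is 6 dB above the -15.5 dB threshold.
At 1.5:1 the overshoot is divided by 1.5, leaving 4 dB above threshold.
Output = -15.5 + 4 = -11.5 dB; make-up adds 2 dB, giving -9.5 dB.

-9.5 dB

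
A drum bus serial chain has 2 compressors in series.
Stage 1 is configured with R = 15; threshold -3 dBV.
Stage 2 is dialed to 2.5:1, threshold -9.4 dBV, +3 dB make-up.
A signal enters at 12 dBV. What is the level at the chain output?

Stage 1: 15 dB above -3 dBV, reduced 15:1 to 1 dB above → -2 dBV.
Stage 2: 7.4 dB above -9.4 dBV, reduced 2.5:1 to 2.96 dB above → -6.44 dBV; +3 dB make-up → -3.44 dBV.

-3.44 dBV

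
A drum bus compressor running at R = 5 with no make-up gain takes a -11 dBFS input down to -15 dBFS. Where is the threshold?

-16 dBFS

Input is 5 dB above T (since output overshoot × R = input overshoot: (-15 − T)·5 = -11 − T gives T = -16 dBFS).
Check: -16 + (-11 − (-16))/5 = -16 + 1 = -15 dBFS. ✓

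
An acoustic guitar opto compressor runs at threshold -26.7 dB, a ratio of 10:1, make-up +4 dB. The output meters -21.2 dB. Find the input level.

-11.7 dB

Before make-up, the level was -21.2 − 4 = -25.2 dB.
Post-compression overshoot = -25.2 − (-26.7) = 1.5 dB.
Undo the ratio: input overshoot = 1.5 × 10 = 15 dB, giving input = -11.7 dB.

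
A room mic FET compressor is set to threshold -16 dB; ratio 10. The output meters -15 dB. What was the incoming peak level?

That's 1 dB above the -16 dB threshold.
Before 10:1 compression the overshoot was 1 × 10 = 10 dB, so input = -16 + 10 = -6 dB.

-6 dB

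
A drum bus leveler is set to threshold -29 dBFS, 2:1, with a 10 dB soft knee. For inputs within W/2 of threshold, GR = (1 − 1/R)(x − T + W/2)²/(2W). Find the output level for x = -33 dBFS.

-33.025 dBFS

x − T + W/2 = -33 − (-29) + 5 = 1.
GR = (1 − 1/2) × 1² / 20 = 0.5 × 1 / 20 = 0.025 dB.
Output = -33 − 0.025 = -33.025 dBFS.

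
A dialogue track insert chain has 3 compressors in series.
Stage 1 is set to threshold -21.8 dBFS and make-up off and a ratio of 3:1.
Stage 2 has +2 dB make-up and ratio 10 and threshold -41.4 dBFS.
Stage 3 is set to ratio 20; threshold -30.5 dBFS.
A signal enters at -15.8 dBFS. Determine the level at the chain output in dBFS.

Stage 1: overshoot 6 dB → 6/3 = 2 dB → -19.8 dBFS.
Stage 2: -19.8 dBFS is 21.6 dB over -41.4 dBFS; at 10:1 that becomes 2.16 dB over, giving -39.24 dBFS; +2 dB make-up → -37.24 dBFS.
Stage 3: -37.24 dBFS ≤ -30.5 dBFS, so stage 3 doesn't engage; output -37.24 dBFS.

-37.24 dBFS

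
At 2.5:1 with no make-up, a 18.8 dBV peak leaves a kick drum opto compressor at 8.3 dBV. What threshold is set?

1.3 dBV

Gain reduction = 18.8 − 8.3 = 10.5 dB; output overshoot = GR / (R − 1) = 10.5 / 1.5 = 7 dB.
Threshold = output − output overshoot = 8.3 − 7 = 1.3 dBV.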